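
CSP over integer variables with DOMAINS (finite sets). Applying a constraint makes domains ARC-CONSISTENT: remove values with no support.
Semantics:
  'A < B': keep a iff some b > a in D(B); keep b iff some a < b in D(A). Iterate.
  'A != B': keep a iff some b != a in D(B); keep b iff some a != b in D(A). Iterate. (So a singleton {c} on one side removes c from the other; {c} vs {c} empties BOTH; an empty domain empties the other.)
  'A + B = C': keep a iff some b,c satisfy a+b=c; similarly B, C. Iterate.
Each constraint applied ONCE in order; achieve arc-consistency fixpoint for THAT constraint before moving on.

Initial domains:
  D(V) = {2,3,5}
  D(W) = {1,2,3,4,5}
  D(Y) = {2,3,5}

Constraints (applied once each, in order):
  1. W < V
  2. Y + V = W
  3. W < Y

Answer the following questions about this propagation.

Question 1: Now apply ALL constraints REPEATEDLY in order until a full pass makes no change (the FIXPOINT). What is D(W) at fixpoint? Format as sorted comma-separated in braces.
pass 0 (initial): D(W)={1,2,3,4,5}
pass 1: V {2,3,5}->{2}; W {1,2,3,4,5}->{}; Y {2,3,5}->{}
pass 2: V {2}->{}
pass 3: no change
Fixpoint after 3 passes: D(W) = {}

Answer: {}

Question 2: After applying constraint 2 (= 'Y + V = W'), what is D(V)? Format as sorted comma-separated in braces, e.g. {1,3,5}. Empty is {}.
Constraint 1 (W < V) on D(W)={1,2,3,4,5} D(V)={2,3,5}: W {1,2,3,4,5}->{1,2,3,4}
Constraint 2 (Y + V = W) on D(Y)={2,3,5} D(V)={2,3,5} D(W)={1,2,3,4}: Y {2,3,5}->{2}; V {2,3,5}->{2}; W {1,2,3,4}->{4}
So after constraint 2: D(V) = {2}

Answer: {2}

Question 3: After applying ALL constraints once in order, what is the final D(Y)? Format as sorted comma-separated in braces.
Constraint 1 (W < V) on D(W)={1,2,3,4,5} D(V)={2,3,5}: W {1,2,3,4,5}->{1,2,3,4}
Constraint 2 (Y + V = W) on D(Y)={2,3,5} D(V)={2,3,5} D(W)={1,2,3,4}: Y {2,3,5}->{2}; V {2,3,5}->{2}; W {1,2,3,4}->{4}
Constraint 3 (W < Y) on D(W)={4} D(Y)={2}: W {4}->{}; Y {2}->{}
So after all 3 constraints: D(Y) = {}

Answer: {}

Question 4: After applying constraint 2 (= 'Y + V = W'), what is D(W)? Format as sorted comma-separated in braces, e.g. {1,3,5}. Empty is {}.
Answer: {4}

Derivation:
Constraint 1 (W < V) on D(W)={1,2,3,4,5} D(V)={2,3,5}: W {1,2,3,4,5}->{1,2,3,4}
Constraint 2 (Y + V = W) on D(Y)={2,3,5} D(V)={2,3,5} D(W)={1,2,3,4}: Y {2,3,5}->{2}; V {2,3,5}->{2}; W {1,2,3,4}->{4}
So after constraint 2: D(W) = {4}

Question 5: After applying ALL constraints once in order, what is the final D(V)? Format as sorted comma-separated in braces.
Constraint 1 (W < V) on D(W)={1,2,3,4,5} D(V)={2,3,5}: W {1,2,3,4,5}->{1,2,3,4}
Constraint 2 (Y + V = W) on D(Y)={2,3,5} D(V)={2,3,5} D(W)={1,2,3,4}: Y {2,3,5}->{2}; V {2,3,5}->{2}; W {1,2,3,4}->{4}
Constraint 3 (W < Y) on D(W)={4} D(Y)={2}: W {4}->{}; Y {2}->{}
So after all 3 constraints: D(V) = {2}

Answer: {2}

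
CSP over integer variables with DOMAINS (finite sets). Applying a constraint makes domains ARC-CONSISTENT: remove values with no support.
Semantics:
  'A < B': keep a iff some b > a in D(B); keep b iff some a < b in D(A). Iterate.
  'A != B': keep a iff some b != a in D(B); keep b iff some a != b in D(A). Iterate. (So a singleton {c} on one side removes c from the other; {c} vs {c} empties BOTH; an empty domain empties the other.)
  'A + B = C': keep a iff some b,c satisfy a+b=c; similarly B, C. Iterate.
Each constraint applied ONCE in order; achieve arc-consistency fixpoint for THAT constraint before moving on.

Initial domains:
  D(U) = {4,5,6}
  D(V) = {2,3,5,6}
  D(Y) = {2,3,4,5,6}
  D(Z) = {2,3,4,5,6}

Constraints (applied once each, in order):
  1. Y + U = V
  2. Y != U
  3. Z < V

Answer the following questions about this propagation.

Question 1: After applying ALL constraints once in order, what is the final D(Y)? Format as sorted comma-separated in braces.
Answer: {2}

Derivation:
Constraint 1 (Y + U = V) on D(Y)={2,3,4,5,6} D(U)={4,5,6} D(V)={2,3,5,6}: Y {2,3,4,5,6}->{2}; U {4,5,6}->{4}; V {2,3,5,6}->{6}
Constraint 2 (Y != U) on D(Y)={2} D(U)={4}: no change
Constraint 3 (Z < V) on D(Z)={2,3,4,5,6} D(V)={6}: Z {2,3,4,5,6}->{2,3,4,5}
So after all 3 constraints: D(Y) = {2}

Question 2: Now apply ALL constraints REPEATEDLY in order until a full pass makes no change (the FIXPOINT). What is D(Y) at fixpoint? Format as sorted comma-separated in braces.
Answer: {2}

Derivation:
pass 0 (initial): D(Y)={2,3,4,5,6}
pass 1: U {4,5,6}->{4}; V {2,3,5,6}->{6}; Y {2,3,4,5,6}->{2}; Z {2,3,4,5,6}->{2,3,4,5}
pass 2: no change
Fixpoint after 2 passes: D(Y) = {2}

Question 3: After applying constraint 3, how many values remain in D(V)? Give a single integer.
Constraint 1 (Y + U = V) on D(Y)={2,3,4,5,6} D(U)={4,5,6} D(V)={2,3,5,6}: Y {2,3,4,5,6}->{2}; U {4,5,6}->{4}; V {2,3,5,6}->{6}
Constraint 2 (Y != U) on D(Y)={2} D(U)={4}: no change
Constraint 3 (Z < V) on D(Z)={2,3,4,5,6} D(V)={6}: Z {2,3,4,5,6}->{2,3,4,5}
So after constraint 3: D(V)={6}, size = 1

Answer: 1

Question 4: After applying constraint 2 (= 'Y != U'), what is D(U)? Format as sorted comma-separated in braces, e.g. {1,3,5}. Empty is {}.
Answer: {4}

Derivation:
Constraint 1 (Y + U = V) on D(Y)={2,3,4,5,6} D(U)={4,5,6} D(V)={2,3,5,6}: Y {2,3,4,5,6}->{2}; U {4,5,6}->{4}; V {2,3,5,6}->{6}
Constraint 2 (Y != U) on D(Y)={2} D(U)={4}: no change
So after constraint 2: D(U) = {4}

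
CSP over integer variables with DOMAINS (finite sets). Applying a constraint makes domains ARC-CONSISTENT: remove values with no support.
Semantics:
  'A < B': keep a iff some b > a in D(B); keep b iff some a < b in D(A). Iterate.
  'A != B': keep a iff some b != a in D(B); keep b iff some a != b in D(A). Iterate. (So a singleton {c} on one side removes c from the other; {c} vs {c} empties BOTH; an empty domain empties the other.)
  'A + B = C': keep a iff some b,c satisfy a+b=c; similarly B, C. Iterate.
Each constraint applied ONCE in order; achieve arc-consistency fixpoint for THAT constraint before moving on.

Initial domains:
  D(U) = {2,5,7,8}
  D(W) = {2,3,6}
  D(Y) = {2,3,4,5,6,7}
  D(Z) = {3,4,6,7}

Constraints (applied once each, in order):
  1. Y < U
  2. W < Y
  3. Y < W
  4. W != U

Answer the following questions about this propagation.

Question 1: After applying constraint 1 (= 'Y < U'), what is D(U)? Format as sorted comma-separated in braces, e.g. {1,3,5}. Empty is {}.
Constraint 1 (Y < U) on D(Y)={2,3,4,5,6,7} D(U)={2,5,7,8}: U {2,5,7,8}->{5,7,8}
So after constraint 1: D(U) = {5,7,8}

Answer: {5,7,8}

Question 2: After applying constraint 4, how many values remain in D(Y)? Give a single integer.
Constraint 1 (Y < U) on D(Y)={2,3,4,5,6,7} D(U)={2,5,7,8}: U {2,5,7,8}->{5,7,8}
Constraint 2 (W < Y) on D(W)={2,3,6} D(Y)={2,3,4,5,6,7}: Y {2,3,4,5,6,7}->{3,4,5,6,7}
Constraint 3 (Y < W) on D(Y)={3,4,5,6,7} D(W)={2,3,6}: Y {3,4,5,6,7}->{3,4,5}; W {2,3,6}->{6}
Constraint 4 (W != U) on D(W)={6} D(U)={5,7,8}: no change
So after constraint 4: D(Y)={3,4,5}, size = 3

Answer: 3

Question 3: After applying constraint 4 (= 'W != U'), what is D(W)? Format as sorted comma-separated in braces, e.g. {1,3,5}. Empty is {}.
Answer: {6}

Derivation:
Constraint 1 (Y < U) on D(Y)={2,3,4,5,6,7} D(U)={2,5,7,8}: U {2,5,7,8}->{5,7,8}
Constraint 2 (W < Y) on D(W)={2,3,6} D(Y)={2,3,4,5,6,7}: Y {2,3,4,5,6,7}->{3,4,5,6,7}
Constraint 3 (Y < W) on D(Y)={3,4,5,6,7} D(W)={2,3,6}: Y {3,4,5,6,7}->{3,4,5}; W {2,3,6}->{6}
Constraint 4 (W != U) on D(W)={6} D(U)={5,7,8}: no change
So after constraint 4: D(W) = {6}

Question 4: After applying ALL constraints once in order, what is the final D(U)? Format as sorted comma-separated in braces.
Constraint 1 (Y < U) on D(Y)={2,3,4,5,6,7} D(U)={2,5,7,8}: U {2,5,7,8}->{5,7,8}
Constraint 2 (W < Y) on D(W)={2,3,6} D(Y)={2,3,4,5,6,7}: Y {2,3,4,5,6,7}->{3,4,5,6,7}
Constraint 3 (Y < W) on D(Y)={3,4,5,6,7} D(W)={2,3,6}: Y {3,4,5,6,7}->{3,4,5}; W {2,3,6}->{6}
Constraint 4 (W != U) on D(W)={6} D(U)={5,7,8}: no change
So after all 4 constraints: D(U) = {5,7,8}

Answer: {5,7,8}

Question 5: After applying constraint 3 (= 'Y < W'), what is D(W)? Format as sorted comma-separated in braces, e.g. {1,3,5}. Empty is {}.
Answer: {6}

Derivation:
Constraint 1 (Y < U) on D(Y)={2,3,4,5,6,7} D(U)={2,5,7,8}: U {2,5,7,8}->{5,7,8}
Constraint 2 (W < Y) on D(W)={2,3,6} D(Y)={2,3,4,5,6,7}: Y {2,3,4,5,6,7}->{3,4,5,6,7}
Constraint 3 (Y < W) on D(Y)={3,4,5,6,7} D(W)={2,3,6}: Y {3,4,5,6,7}->{3,4,5}; W {2,3,6}->{6}
So after constraint 3: D(W) = {6}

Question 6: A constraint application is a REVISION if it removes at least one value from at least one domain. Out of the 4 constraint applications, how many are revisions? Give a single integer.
Answer: 3

Derivation:
Constraint 1 (Y < U) on D(Y)={2,3,4,5,6,7} D(U)={2,5,7,8}: U {2,5,7,8}->{5,7,8} => REVISION
Constraint 2 (W < Y) on D(W)={2,3,6} D(Y)={2,3,4,5,6,7}: Y {2,3,4,5,6,7}->{3,4,5,6,7} => REVISION
Constraint 3 (Y < W) on D(Y)={3,4,5,6,7} D(W)={2,3,6}: Y {3,4,5,6,7}->{3,4,5}; W {2,3,6}->{6} => REVISION
Constraint 4 (W != U) on D(W)={6} D(U)={5,7,8}: no change => not a revision
Total revisions = 3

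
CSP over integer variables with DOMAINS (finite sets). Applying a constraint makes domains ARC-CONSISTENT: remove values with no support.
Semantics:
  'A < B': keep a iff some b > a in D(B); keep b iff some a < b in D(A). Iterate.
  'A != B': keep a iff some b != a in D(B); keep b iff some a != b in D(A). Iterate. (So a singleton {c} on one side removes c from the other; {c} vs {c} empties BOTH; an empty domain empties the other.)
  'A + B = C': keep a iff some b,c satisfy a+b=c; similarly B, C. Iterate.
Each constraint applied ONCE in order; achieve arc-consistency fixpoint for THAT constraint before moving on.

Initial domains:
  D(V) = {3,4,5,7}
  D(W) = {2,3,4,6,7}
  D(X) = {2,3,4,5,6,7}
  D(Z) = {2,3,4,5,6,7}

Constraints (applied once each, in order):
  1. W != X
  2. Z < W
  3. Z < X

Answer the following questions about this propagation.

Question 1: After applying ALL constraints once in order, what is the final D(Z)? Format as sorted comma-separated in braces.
Constraint 1 (W != X) on D(W)={2,3,4,6,7} D(X)={2,3,4,5,6,7}: no change
Constraint 2 (Z < W) on D(Z)={2,3,4,5,6,7} D(W)={2,3,4,6,7}: Z {2,3,4,5,6,7}->{2,3,4,5,6}; W {2,3,4,6,7}->{3,4,6,7}
Constraint 3 (Z < X) on D(Z)={2,3,4,5,6} D(X)={2,3,4,5,6,7}: X {2,3,4,5,6,7}->{3,4,5,6,7}
So after all 3 constraints: D(Z) = {2,3,4,5,6}

Answer: {2,3,4,5,6}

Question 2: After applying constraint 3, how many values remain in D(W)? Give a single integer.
Constraint 1 (W != X) on D(W)={2,3,4,6,7} D(X)={2,3,4,5,6,7}: no change
Constraint 2 (Z < W) on D(Z)={2,3,4,5,6,7} D(W)={2,3,4,6,7}: Z {2,3,4,5,6,7}->{2,3,4,5,6}; W {2,3,4,6,7}->{3,4,6,7}
Constraint 3 (Z < X) on D(Z)={2,3,4,5,6} D(X)={2,3,4,5,6,7}: X {2,3,4,5,6,7}->{3,4,5,6,7}
So after constraint 3: D(W)={3,4,6,7}, size = 4

Answer: 4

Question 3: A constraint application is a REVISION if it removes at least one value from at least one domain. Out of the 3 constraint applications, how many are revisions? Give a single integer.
Constraint 1 (W != X) on D(W)={2,3,4,6,7} D(X)={2,3,4,5,6,7}: no change => not a revision
Constraint 2 (Z < W) on D(Z)={2,3,4,5,6,7} D(W)={2,3,4,6,7}: Z {2,3,4,5,6,7}->{2,3,4,5,6}; W {2,3,4,6,7}->{3,4,6,7} => REVISION
Constraint 3 (Z < X) on D(Z)={2,3,4,5,6} D(X)={2,3,4,5,6,7}: X {2,3,4,5,6,7}->{3,4,5,6,7} => REVISION
Total revisions = 2

Answer: 2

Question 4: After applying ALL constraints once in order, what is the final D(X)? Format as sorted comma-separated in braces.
Constraint 1 (W != X) on D(W)={2,3,4,6,7} D(X)={2,3,4,5,6,7}: no change
Constraint 2 (Z < W) on D(Z)={2,3,4,5,6,7} D(W)={2,3,4,6,7}: Z {2,3,4,5,6,7}->{2,3,4,5,6}; W {2,3,4,6,7}->{3,4,6,7}
Constraint 3 (Z < X) on D(Z)={2,3,4,5,6} D(X)={2,3,4,5,6,7}: X {2,3,4,5,6,7}->{3,4,5,6,7}
So after all 3 constraints: D(X) = {3,4,5,6,7}

Answer: {3,4,5,6,7}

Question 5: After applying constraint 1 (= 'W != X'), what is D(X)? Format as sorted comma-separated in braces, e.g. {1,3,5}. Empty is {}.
Constraint 1 (W != X) on D(W)={2,3,4,6,7} D(X)={2,3,4,5,6,7}: no change
So after constraint 1: D(X) = {2,3,4,5,6,7}

Answer: {2,3,4,5,6,7}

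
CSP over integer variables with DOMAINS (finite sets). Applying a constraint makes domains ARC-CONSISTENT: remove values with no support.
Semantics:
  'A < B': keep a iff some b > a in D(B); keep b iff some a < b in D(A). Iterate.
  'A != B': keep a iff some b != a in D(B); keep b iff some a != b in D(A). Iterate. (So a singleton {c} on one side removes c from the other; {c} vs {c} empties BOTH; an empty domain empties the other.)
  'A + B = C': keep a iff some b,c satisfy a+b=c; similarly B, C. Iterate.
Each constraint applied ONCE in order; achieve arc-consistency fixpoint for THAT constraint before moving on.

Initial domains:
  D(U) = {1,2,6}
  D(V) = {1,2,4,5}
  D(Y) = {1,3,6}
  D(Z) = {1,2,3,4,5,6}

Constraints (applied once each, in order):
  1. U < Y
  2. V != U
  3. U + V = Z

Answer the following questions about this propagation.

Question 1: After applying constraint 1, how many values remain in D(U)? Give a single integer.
Answer: 2

Derivation:
Constraint 1 (U < Y) on D(U)={1,2,6} D(Y)={1,3,6}: U {1,2,6}->{1,2}; Y {1,3,6}->{3,6}
So after constraint 1: D(U)={1,2}, size = 2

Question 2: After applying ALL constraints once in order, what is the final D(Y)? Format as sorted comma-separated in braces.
Constraint 1 (U < Y) on D(U)={1,2,6} D(Y)={1,3,6}: U {1,2,6}->{1,2}; Y {1,3,6}->{3,6}
Constraint 2 (V != U) on D(V)={1,2,4,5} D(U)={1,2}: no change
Constraint 3 (U + V = Z) on D(U)={1,2} D(V)={1,2,4,5} D(Z)={1,2,3,4,5,6}: Z {1,2,3,4,5,6}->{2,3,4,5,6}
So after all 3 constraints: D(Y) = {3,6}

Answer: {3,6}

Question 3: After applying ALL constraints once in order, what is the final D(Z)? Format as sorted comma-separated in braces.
Constraint 1 (U < Y) on D(U)={1,2,6} D(Y)={1,3,6}: U {1,2,6}->{1,2}; Y {1,3,6}->{3,6}
Constraint 2 (V != U) on D(V)={1,2,4,5} D(U)={1,2}: no change
Constraint 3 (U + V = Z) on D(U)={1,2} D(V)={1,2,4,5} D(Z)={1,2,3,4,5,6}: Z {1,2,3,4,5,6}->{2,3,4,5,6}
So after all 3 constraints: D(Z) = {2,3,4,5,6}

Answer: {2,3,4,5,6}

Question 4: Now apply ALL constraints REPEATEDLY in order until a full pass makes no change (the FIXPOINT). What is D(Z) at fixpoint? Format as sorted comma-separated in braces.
pass 0 (initial): D(Z)={1,2,3,4,5,6}
pass 1: U {1,2,6}->{1,2}; Y {1,3,6}->{3,6}; Z {1,2,3,4,5,6}->{2,3,4,5,6}
pass 2: no change
Fixpoint after 2 passes: D(Z) = {2,3,4,5,6}

Answer: {2,3,4,5,6}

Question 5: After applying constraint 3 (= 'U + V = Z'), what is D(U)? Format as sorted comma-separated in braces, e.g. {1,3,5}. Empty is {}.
Answer: {1,2}

Derivation:
Constraint 1 (U < Y) on D(U)={1,2,6} D(Y)={1,3,6}: U {1,2,6}->{1,2}; Y {1,3,6}->{3,6}
Constraint 2 (V != U) on D(V)={1,2,4,5} D(U)={1,2}: no change
Constraint 3 (U + V = Z) on D(U)={1,2} D(V)={1,2,4,5} D(Z)={1,2,3,4,5,6}: Z {1,2,3,4,5,6}->{2,3,4,5,6}
So after constraint 3: D(U) = {1,2}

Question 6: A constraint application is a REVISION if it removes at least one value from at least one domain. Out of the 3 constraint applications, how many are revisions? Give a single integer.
Answer: 2

Derivation:
Constraint 1 (U < Y) on D(U)={1,2,6} D(Y)={1,3,6}: U {1,2,6}->{1,2}; Y {1,3,6}->{3,6} => REVISION
Constraint 2 (V != U) on D(V)={1,2,4,5} D(U)={1,2}: no change => not a revision
Constraint 3 (U + V = Z) on D(U)={1,2} D(V)={1,2,4,5} D(Z)={1,2,3,4,5,6}: Z {1,2,3,4,5,6}->{2,3,4,5,6} => REVISION
Total revisions = 2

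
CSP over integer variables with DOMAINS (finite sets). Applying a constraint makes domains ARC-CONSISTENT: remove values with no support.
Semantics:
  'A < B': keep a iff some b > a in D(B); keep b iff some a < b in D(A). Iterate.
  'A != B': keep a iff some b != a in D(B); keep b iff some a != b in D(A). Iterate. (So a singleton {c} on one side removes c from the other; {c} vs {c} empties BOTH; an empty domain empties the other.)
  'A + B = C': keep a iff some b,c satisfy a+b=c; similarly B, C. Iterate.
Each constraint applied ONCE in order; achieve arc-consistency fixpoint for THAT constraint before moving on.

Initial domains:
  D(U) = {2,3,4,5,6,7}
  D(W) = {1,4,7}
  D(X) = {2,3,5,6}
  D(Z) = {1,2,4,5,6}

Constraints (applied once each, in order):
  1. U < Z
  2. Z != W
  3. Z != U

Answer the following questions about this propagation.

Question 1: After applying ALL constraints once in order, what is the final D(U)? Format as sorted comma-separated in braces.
Answer: {2,3,4,5}

Derivation:
Constraint 1 (U < Z) on D(U)={2,3,4,5,6,7} D(Z)={1,2,4,5,6}: U {2,3,4,5,6,7}->{2,3,4,5}; Z {1,2,4,5,6}->{4,5,6}
Constraint 2 (Z != W) on D(Z)={4,5,6} D(W)={1,4,7}: no change
Constraint 3 (Z != U) on D(Z)={4,5,6} D(U)={2,3,4,5}: no change
So after all 3 constraints: D(U) = {2,3,4,5}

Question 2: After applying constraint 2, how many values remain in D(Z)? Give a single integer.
Answer: 3

Derivation:
Constraint 1 (U < Z) on D(U)={2,3,4,5,6,7} D(Z)={1,2,4,5,6}: U {2,3,4,5,6,7}->{2,3,4,5}; Z {1,2,4,5,6}->{4,5,6}
Constraint 2 (Z != W) on D(Z)={4,5,6} D(W)={1,4,7}: no change
So after constraint 2: D(Z)={4,5,6}, size = 3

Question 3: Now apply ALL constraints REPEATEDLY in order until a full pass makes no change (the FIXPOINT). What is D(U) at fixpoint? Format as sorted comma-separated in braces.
pass 0 (initial): D(U)={2,3,4,5,6,7}
pass 1: U {2,3,4,5,6,7}->{2,3,4,5}; Z {1,2,4,5,6}->{4,5,6}
pass 2: no change
Fixpoint after 2 passes: D(U) = {2,3,4,5}

Answer: {2,3,4,5}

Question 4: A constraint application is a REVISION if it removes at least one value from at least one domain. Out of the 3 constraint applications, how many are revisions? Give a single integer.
Constraint 1 (U < Z) on D(U)={2,3,4,5,6,7} D(Z)={1,2,4,5,6}: U {2,3,4,5,6,7}->{2,3,4,5}; Z {1,2,4,5,6}->{4,5,6} => REVISION
Constraint 2 (Z != W) on D(Z)={4,5,6} D(W)={1,4,7}: no change => not a revision
Constraint 3 (Z != U) on D(Z)={4,5,6} D(U)={2,3,4,5}: no change => not a revision
Total revisions = 1

Answer: 1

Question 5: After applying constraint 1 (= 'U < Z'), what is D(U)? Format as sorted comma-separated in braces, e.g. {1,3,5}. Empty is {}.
Answer: {2,3,4,5}

Derivation:
Constraint 1 (U < Z) on D(U)={2,3,4,5,6,7} D(Z)={1,2,4,5,6}: U {2,3,4,5,6,7}->{2,3,4,5}; Z {1,2,4,5,6}->{4,5,6}
So after constraint 1: D(U) = {2,3,4,5}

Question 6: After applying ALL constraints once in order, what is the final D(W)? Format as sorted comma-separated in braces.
Constraint 1 (U < Z) on D(U)={2,3,4,5,6,7} D(Z)={1,2,4,5,6}: U {2,3,4,5,6,7}->{2,3,4,5}; Z {1,2,4,5,6}->{4,5,6}
Constraint 2 (Z != W) on D(Z)={4,5,6} D(W)={1,4,7}: no change
Constraint 3 (Z != U) on D(Z)={4,5,6} D(U)={2,3,4,5}: no change
So after all 3 constraints: D(W) = {1,4,7}

Answer: {1,4,7}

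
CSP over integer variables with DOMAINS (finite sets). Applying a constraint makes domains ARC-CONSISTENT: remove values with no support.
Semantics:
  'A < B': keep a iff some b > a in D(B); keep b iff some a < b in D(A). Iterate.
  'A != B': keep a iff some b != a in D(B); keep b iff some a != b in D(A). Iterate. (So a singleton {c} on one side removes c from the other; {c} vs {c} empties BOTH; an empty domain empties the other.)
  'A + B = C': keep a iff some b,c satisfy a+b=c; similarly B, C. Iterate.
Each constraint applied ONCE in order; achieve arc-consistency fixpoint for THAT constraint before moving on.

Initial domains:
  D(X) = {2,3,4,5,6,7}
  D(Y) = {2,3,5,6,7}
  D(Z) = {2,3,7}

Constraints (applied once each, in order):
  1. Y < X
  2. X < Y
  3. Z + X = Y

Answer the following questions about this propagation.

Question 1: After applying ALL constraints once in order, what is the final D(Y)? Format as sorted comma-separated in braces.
Constraint 1 (Y < X) on D(Y)={2,3,5,6,7} D(X)={2,3,4,5,6,7}: Y {2,3,5,6,7}->{2,3,5,6}; X {2,3,4,5,6,7}->{3,4,5,6,7}
Constraint 2 (X < Y) on D(X)={3,4,5,6,7} D(Y)={2,3,5,6}: X {3,4,5,6,7}->{3,4,5}; Y {2,3,5,6}->{5,6}
Constraint 3 (Z + X = Y) on D(Z)={2,3,7} D(X)={3,4,5} D(Y)={5,6}: Z {2,3,7}->{2,3}; X {3,4,5}->{3,4}
So after all 3 constraints: D(Y) = {5,6}

Answer: {5,6}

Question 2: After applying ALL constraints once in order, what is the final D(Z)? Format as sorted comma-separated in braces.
Constraint 1 (Y < X) on D(Y)={2,3,5,6,7} D(X)={2,3,4,5,6,7}: Y {2,3,5,6,7}->{2,3,5,6}; X {2,3,4,5,6,7}->{3,4,5,6,7}
Constraint 2 (X < Y) on D(X)={3,4,5,6,7} D(Y)={2,3,5,6}: X {3,4,5,6,7}->{3,4,5}; Y {2,3,5,6}->{5,6}
Constraint 3 (Z + X = Y) on D(Z)={2,3,7} D(X)={3,4,5} D(Y)={5,6}: Z {2,3,7}->{2,3}; X {3,4,5}->{3,4}
So after all 3 constraints: D(Z) = {2,3}

Answer: {2,3}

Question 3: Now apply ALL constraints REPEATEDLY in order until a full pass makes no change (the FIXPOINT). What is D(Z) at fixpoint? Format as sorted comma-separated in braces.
pass 0 (initial): D(Z)={2,3,7}
pass 1: X {2,3,4,5,6,7}->{3,4}; Y {2,3,5,6,7}->{5,6}; Z {2,3,7}->{2,3}
pass 2: X {3,4}->{}; Y {5,6}->{}; Z {2,3}->{}
pass 3: no change
Fixpoint after 3 passes: D(Z) = {}

Answer: {}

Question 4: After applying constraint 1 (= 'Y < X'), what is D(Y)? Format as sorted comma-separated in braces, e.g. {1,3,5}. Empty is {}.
Answer: {2,3,5,6}

Derivation:
Constraint 1 (Y < X) on D(Y)={2,3,5,6,7} D(X)={2,3,4,5,6,7}: Y {2,3,5,6,7}->{2,3,5,6}; X {2,3,4,5,6,7}->{3,4,5,6,7}
So after constraint 1: D(Y) = {2,3,5,6}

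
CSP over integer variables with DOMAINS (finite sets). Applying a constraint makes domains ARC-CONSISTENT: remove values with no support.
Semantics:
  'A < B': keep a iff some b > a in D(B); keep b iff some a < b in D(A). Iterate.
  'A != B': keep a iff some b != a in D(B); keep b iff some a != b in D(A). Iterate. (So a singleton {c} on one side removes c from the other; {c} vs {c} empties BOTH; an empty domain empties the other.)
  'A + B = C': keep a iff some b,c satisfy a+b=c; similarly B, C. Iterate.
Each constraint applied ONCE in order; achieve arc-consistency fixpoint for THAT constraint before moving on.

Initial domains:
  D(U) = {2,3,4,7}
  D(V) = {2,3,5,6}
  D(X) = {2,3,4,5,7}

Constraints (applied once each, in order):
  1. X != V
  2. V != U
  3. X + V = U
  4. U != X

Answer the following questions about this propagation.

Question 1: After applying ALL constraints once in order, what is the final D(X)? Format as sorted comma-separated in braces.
Constraint 1 (X != V) on D(X)={2,3,4,5,7} D(V)={2,3,5,6}: no change
Constraint 2 (V != U) on D(V)={2,3,5,6} D(U)={2,3,4,7}: no change
Constraint 3 (X + V = U) on D(X)={2,3,4,5,7} D(V)={2,3,5,6} D(U)={2,3,4,7}: X {2,3,4,5,7}->{2,4,5}; V {2,3,5,6}->{2,3,5}; U {2,3,4,7}->{4,7}
Constraint 4 (U != X) on D(U)={4,7} D(X)={2,4,5}: no change
So after all 4 constraints: D(X) = {2,4,5}

Answer: {2,4,5}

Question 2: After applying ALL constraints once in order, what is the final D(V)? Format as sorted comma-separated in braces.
Constraint 1 (X != V) on D(X)={2,3,4,5,7} D(V)={2,3,5,6}: no change
Constraint 2 (V != U) on D(V)={2,3,5,6} D(U)={2,3,4,7}: no change
Constraint 3 (X + V = U) on D(X)={2,3,4,5,7} D(V)={2,3,5,6} D(U)={2,3,4,7}: X {2,3,4,5,7}->{2,4,5}; V {2,3,5,6}->{2,3,5}; U {2,3,4,7}->{4,7}
Constraint 4 (U != X) on D(U)={4,7} D(X)={2,4,5}: no change
So after all 4 constraints: D(V) = {2,3,5}

Answer: {2,3,5}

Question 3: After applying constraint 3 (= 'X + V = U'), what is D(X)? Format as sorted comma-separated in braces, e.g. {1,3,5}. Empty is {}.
Constraint 1 (X != V) on D(X)={2,3,4,5,7} D(V)={2,3,5,6}: no change
Constraint 2 (V != U) on D(V)={2,3,5,6} D(U)={2,3,4,7}: no change
Constraint 3 (X + V = U) on D(X)={2,3,4,5,7} D(V)={2,3,5,6} D(U)={2,3,4,7}: X {2,3,4,5,7}->{2,4,5}; V {2,3,5,6}->{2,3,5}; U {2,3,4,7}->{4,7}
So after constraint 3: D(X) = {2,4,5}

Answer: {2,4,5}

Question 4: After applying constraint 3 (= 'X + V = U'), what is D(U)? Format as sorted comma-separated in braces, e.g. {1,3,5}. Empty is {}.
Constraint 1 (X != V) on D(X)={2,3,4,5,7} D(V)={2,3,5,6}: no change
Constraint 2 (V != U) on D(V)={2,3,5,6} D(U)={2,3,4,7}: no change
Constraint 3 (X + V = U) on D(X)={2,3,4,5,7} D(V)={2,3,5,6} D(U)={2,3,4,7}: X {2,3,4,5,7}->{2,4,5}; V {2,3,5,6}->{2,3,5}; U {2,3,4,7}->{4,7}
So after constraint 3: D(U) = {4,7}

Answer: {4,7}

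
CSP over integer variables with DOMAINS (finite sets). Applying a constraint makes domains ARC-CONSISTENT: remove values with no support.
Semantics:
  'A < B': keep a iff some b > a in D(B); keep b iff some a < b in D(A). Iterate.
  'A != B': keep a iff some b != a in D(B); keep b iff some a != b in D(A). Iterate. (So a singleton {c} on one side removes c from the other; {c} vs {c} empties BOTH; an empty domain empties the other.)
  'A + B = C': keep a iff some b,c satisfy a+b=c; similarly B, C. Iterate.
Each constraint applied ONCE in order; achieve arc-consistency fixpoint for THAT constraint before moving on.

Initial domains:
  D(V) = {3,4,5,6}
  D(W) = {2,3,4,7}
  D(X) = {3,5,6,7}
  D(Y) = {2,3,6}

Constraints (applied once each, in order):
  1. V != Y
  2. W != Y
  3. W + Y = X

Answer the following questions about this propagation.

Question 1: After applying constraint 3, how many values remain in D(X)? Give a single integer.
Answer: 3

Derivation:
Constraint 1 (V != Y) on D(V)={3,4,5,6} D(Y)={2,3,6}: no change
Constraint 2 (W != Y) on D(W)={2,3,4,7} D(Y)={2,3,6}: no change
Constraint 3 (W + Y = X) on D(W)={2,3,4,7} D(Y)={2,3,6} D(X)={3,5,6,7}: W {2,3,4,7}->{2,3,4}; Y {2,3,6}->{2,3}; X {3,5,6,7}->{5,6,7}
So after constraint 3: D(X)={5,6,7}, size = 3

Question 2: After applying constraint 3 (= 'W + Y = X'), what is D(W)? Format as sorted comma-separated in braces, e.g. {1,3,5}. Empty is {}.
Constraint 1 (V != Y) on D(V)={3,4,5,6} D(Y)={2,3,6}: no change
Constraint 2 (W != Y) on D(W)={2,3,4,7} D(Y)={2,3,6}: no change
Constraint 3 (W + Y = X) on D(W)={2,3,4,7} D(Y)={2,3,6} D(X)={3,5,6,7}: W {2,3,4,7}->{2,3,4}; Y {2,3,6}->{2,3}; X {3,5,6,7}->{5,6,7}
So after constraint 3: D(W) = {2,3,4}

Answer: {2,3,4}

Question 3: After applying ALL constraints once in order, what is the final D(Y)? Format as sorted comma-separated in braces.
Answer: {2,3}

Derivation:
Constraint 1 (V != Y) on D(V)={3,4,5,6} D(Y)={2,3,6}: no change
Constraint 2 (W != Y) on D(W)={2,3,4,7} D(Y)={2,3,6}: no change
Constraint 3 (W + Y = X) on D(W)={2,3,4,7} D(Y)={2,3,6} D(X)={3,5,6,7}: W {2,3,4,7}->{2,3,4}; Y {2,3,6}->{2,3}; X {3,5,6,7}->{5,6,7}
So after all 3 constraints: D(Y) = {2,3}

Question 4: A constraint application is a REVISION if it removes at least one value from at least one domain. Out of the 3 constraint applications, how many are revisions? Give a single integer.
Answer: 1

Derivation:
Constraint 1 (V != Y) on D(V)={3,4,5,6} D(Y)={2,3,6}: no change => not a revision
Constraint 2 (W != Y) on D(W)={2,3,4,7} D(Y)={2,3,6}: no change => not a revision
Constraint 3 (W + Y = X) on D(W)={2,3,4,7} D(Y)={2,3,6} D(X)={3,5,6,7}: W {2,3,4,7}->{2,3,4}; Y {2,3,6}->{2,3}; X {3,5,6,7}->{5,6,7} => REVISION
Total revisions = 1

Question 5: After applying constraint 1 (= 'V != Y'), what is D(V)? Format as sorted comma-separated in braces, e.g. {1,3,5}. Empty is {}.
Constraint 1 (V != Y) on D(V)={3,4,5,6} D(Y)={2,3,6}: no change
So after constraint 1: D(V) = {3,4,5,6}

Answer: {3,4,5,6}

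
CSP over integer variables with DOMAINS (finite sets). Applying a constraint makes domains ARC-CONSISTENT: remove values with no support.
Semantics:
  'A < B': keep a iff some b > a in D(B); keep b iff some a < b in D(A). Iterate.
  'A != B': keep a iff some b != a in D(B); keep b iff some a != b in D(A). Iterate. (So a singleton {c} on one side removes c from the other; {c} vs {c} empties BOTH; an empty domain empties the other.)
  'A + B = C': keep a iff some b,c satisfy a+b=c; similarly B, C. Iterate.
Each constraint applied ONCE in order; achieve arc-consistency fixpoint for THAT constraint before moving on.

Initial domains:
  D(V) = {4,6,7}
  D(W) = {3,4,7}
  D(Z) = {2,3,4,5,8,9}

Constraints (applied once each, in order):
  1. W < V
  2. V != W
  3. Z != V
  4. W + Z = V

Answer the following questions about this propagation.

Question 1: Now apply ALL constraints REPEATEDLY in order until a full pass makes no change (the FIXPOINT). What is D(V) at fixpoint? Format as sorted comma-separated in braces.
Answer: {6,7}

Derivation:
pass 0 (initial): D(V)={4,6,7}
pass 1: V {4,6,7}->{6,7}; W {3,4,7}->{3,4}; Z {2,3,4,5,8,9}->{2,3,4}
pass 2: no change
Fixpoint after 2 passes: D(V) = {6,7}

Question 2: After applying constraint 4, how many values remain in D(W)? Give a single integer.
Answer: 2

Derivation:
Constraint 1 (W < V) on D(W)={3,4,7} D(V)={4,6,7}: W {3,4,7}->{3,4}
Constraint 2 (V != W) on D(V)={4,6,7} D(W)={3,4}: no change
Constraint 3 (Z != V) on D(Z)={2,3,4,5,8,9} D(V)={4,6,7}: no change
Constraint 4 (W + Z = V) on D(W)={3,4} D(Z)={2,3,4,5,8,9} D(V)={4,6,7}: Z {2,3,4,5,8,9}->{2,3,4}; V {4,6,7}->{6,7}
So after constraint 4: D(W)={3,4}, size = 2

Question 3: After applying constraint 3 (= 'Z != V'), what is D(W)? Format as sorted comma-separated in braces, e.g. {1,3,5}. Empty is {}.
Constraint 1 (W < V) on D(W)={3,4,7} D(V)={4,6,7}: W {3,4,7}->{3,4}
Constraint 2 (V != W) on D(V)={4,6,7} D(W)={3,4}: no change
Constraint 3 (Z != V) on D(Z)={2,3,4,5,8,9} D(V)={4,6,7}: no change
So after constraint 3: D(W) = {3,4}

Answer: {3,4}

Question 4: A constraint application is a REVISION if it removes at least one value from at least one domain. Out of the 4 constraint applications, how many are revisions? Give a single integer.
Constraint 1 (W < V) on D(W)={3,4,7} D(V)={4,6,7}: W {3,4,7}->{3,4} => REVISION
Constraint 2 (V != W) on D(V)={4,6,7} D(W)={3,4}: no change => not a revision
Constraint 3 (Z != V) on D(Z)={2,3,4,5,8,9} D(V)={4,6,7}: no change => not a revision
Constraint 4 (W + Z = V) on D(W)={3,4} D(Z)={2,3,4,5,8,9} D(V)={4,6,7}: Z {2,3,4,5,8,9}->{2,3,4}; V {4,6,7}->{6,7} => REVISION
Total revisions = 2

Answer: 2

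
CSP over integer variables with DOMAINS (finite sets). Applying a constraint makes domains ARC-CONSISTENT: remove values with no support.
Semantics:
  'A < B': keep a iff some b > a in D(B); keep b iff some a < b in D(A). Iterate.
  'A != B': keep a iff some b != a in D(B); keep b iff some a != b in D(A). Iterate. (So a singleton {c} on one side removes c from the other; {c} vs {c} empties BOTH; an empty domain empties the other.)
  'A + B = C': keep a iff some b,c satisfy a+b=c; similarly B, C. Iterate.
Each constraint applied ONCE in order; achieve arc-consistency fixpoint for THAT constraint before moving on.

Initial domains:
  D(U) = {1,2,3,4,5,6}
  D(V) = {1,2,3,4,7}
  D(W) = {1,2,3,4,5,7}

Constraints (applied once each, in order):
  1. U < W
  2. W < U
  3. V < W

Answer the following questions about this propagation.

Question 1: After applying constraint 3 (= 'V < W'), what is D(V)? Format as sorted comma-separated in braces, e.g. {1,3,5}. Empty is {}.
Constraint 1 (U < W) on D(U)={1,2,3,4,5,6} D(W)={1,2,3,4,5,7}: W {1,2,3,4,5,7}->{2,3,4,5,7}
Constraint 2 (W < U) on D(W)={2,3,4,5,7} D(U)={1,2,3,4,5,6}: W {2,3,4,5,7}->{2,3,4,5}; U {1,2,3,4,5,6}->{3,4,5,6}
Constraint 3 (V < W) on D(V)={1,2,3,4,7} D(W)={2,3,4,5}: V {1,2,3,4,7}->{1,2,3,4}
So after constraint 3: D(V) = {1,2,3,4}

Answer: {1,2,3,4}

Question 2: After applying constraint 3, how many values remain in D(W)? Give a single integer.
Answer: 4

Derivation:
Constraint 1 (U < W) on D(U)={1,2,3,4,5,6} D(W)={1,2,3,4,5,7}: W {1,2,3,4,5,7}->{2,3,4,5,7}
Constraint 2 (W < U) on D(W)={2,3,4,5,7} D(U)={1,2,3,4,5,6}: W {2,3,4,5,7}->{2,3,4,5}; U {1,2,3,4,5,6}->{3,4,5,6}
Constraint 3 (V < W) on D(V)={1,2,3,4,7} D(W)={2,3,4,5}: V {1,2,3,4,7}->{1,2,3,4}
So after constraint 3: D(W)={2,3,4,5}, size = 4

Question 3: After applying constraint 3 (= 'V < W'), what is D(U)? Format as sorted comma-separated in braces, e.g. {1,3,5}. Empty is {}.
Answer: {3,4,5,6}

Derivation:
Constraint 1 (U < W) on D(U)={1,2,3,4,5,6} D(W)={1,2,3,4,5,7}: W {1,2,3,4,5,7}->{2,3,4,5,7}
Constraint 2 (W < U) on D(W)={2,3,4,5,7} D(U)={1,2,3,4,5,6}: W {2,3,4,5,7}->{2,3,4,5}; U {1,2,3,4,5,6}->{3,4,5,6}
Constraint 3 (V < W) on D(V)={1,2,3,4,7} D(W)={2,3,4,5}: V {1,2,3,4,7}->{1,2,3,4}
So after constraint 3: D(U) = {3,4,5,6}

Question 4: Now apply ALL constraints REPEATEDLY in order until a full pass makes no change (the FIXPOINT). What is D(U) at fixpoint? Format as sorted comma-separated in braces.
pass 0 (initial): D(U)={1,2,3,4,5,6}
pass 1: U {1,2,3,4,5,6}->{3,4,5,6}; V {1,2,3,4,7}->{1,2,3,4}; W {1,2,3,4,5,7}->{2,3,4,5}
pass 2: U {3,4,5,6}->{}; V {1,2,3,4}->{}; W {2,3,4,5}->{}
pass 3: no change
Fixpoint after 3 passes: D(U) = {}

Answer: {}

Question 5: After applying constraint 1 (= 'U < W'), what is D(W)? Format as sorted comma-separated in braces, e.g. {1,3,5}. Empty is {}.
Answer: {2,3,4,5,7}

Derivation:
Constraint 1 (U < W) on D(U)={1,2,3,4,5,6} D(W)={1,2,3,4,5,7}: W {1,2,3,4,5,7}->{2,3,4,5,7}
So after constraint 1: D(W) = {2,3,4,5,7}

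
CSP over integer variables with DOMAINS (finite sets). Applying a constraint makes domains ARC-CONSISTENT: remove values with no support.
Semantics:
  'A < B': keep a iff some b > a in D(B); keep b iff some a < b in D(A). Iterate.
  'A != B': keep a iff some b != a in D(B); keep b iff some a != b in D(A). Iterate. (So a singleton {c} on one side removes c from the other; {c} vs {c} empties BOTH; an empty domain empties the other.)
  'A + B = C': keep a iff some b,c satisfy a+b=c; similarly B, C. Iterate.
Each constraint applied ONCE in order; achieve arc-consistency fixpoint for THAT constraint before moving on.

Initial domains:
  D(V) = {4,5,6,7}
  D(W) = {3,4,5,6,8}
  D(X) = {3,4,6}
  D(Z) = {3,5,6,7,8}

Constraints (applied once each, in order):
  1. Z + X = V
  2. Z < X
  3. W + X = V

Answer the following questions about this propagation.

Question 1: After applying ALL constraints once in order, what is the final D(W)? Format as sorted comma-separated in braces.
Constraint 1 (Z + X = V) on D(Z)={3,5,6,7,8} D(X)={3,4,6} D(V)={4,5,6,7}: Z {3,5,6,7,8}->{3}; X {3,4,6}->{3,4}; V {4,5,6,7}->{6,7}
Constraint 2 (Z < X) on D(Z)={3} D(X)={3,4}: X {3,4}->{4}
Constraint 3 (W + X = V) on D(W)={3,4,5,6,8} D(X)={4} D(V)={6,7}: W {3,4,5,6,8}->{3}; V {6,7}->{7}
So after all 3 constraints: D(W) = {3}

Answer: {3}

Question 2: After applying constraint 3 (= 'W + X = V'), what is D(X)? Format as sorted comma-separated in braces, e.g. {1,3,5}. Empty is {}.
Constraint 1 (Z + X = V) on D(Z)={3,5,6,7,8} D(X)={3,4,6} D(V)={4,5,6,7}: Z {3,5,6,7,8}->{3}; X {3,4,6}->{3,4}; V {4,5,6,7}->{6,7}
Constraint 2 (Z < X) on D(Z)={3} D(X)={3,4}: X {3,4}->{4}
Constraint 3 (W + X = V) on D(W)={3,4,5,6,8} D(X)={4} D(V)={6,7}: W {3,4,5,6,8}->{3}; V {6,7}->{7}
So after constraint 3: D(X) = {4}

Answer: {4}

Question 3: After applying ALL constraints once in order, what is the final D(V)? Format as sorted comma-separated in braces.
Constraint 1 (Z + X = V) on D(Z)={3,5,6,7,8} D(X)={3,4,6} D(V)={4,5,6,7}: Z {3,5,6,7,8}->{3}; X {3,4,6}->{3,4}; V {4,5,6,7}->{6,7}
Constraint 2 (Z < X) on D(Z)={3} D(X)={3,4}: X {3,4}->{4}
Constraint 3 (W + X = V) on D(W)={3,4,5,6,8} D(X)={4} D(V)={6,7}: W {3,4,5,6,8}->{3}; V {6,7}->{7}
So after all 3 constraints: D(V) = {7}

Answer: {7}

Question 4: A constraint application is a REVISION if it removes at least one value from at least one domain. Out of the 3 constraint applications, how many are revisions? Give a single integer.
Answer: 3

Derivation:
Constraint 1 (Z + X = V) on D(Z)={3,5,6,7,8} D(X)={3,4,6} D(V)={4,5,6,7}: Z {3,5,6,7,8}->{3}; X {3,4,6}->{3,4}; V {4,5,6,7}->{6,7} => REVISION
Constraint 2 (Z < X) on D(Z)={3} D(X)={3,4}: X {3,4}->{4} => REVISION
Constraint 3 (W + X = V) on D(W)={3,4,5,6,8} D(X)={4} D(V)={6,7}: W {3,4,5,6,8}->{3}; V {6,7}->{7} => REVISION
Total revisions = 3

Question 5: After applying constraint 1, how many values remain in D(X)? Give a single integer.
Answer: 2

Derivation:
Constraint 1 (Z + X = V) on D(Z)={3,5,6,7,8} D(X)={3,4,6} D(V)={4,5,6,7}: Z {3,5,6,7,8}->{3}; X {3,4,6}->{3,4}; V {4,5,6,7}->{6,7}
So after constraint 1: D(X)={3,4}, size = 2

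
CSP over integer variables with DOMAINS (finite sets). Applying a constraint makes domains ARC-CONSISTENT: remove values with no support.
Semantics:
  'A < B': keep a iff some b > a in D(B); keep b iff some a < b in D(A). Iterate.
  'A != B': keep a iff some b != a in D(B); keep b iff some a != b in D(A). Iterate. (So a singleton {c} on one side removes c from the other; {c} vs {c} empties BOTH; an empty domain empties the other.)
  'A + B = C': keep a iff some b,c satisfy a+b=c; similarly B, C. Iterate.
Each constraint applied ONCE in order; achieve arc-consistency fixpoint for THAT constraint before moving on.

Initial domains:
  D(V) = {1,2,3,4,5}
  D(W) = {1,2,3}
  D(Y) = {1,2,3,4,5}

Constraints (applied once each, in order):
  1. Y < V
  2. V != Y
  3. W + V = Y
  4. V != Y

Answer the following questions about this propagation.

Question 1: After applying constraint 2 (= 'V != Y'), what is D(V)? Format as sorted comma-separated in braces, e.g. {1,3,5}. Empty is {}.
Constraint 1 (Y < V) on D(Y)={1,2,3,4,5} D(V)={1,2,3,4,5}: Y {1,2,3,4,5}->{1,2,3,4}; V {1,2,3,4,5}->{2,3,4,5}
Constraint 2 (V != Y) on D(V)={2,3,4,5} D(Y)={1,2,3,4}: no change
So after constraint 2: D(V) = {2,3,4,5}

Answer: {2,3,4,5}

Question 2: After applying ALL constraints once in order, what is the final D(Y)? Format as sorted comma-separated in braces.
Answer: {3,4}

Derivation:
Constraint 1 (Y < V) on D(Y)={1,2,3,4,5} D(V)={1,2,3,4,5}: Y {1,2,3,4,5}->{1,2,3,4}; V {1,2,3,4,5}->{2,3,4,5}
Constraint 2 (V != Y) on D(V)={2,3,4,5} D(Y)={1,2,3,4}: no change
Constraint 3 (W + V = Y) on D(W)={1,2,3} D(V)={2,3,4,5} D(Y)={1,2,3,4}: W {1,2,3}->{1,2}; V {2,3,4,5}->{2,3}; Y {1,2,3,4}->{3,4}
Constraint 4 (V != Y) on D(V)={2,3} D(Y)={3,4}: no change
So after all 4 constraints: D(Y) = {3,4}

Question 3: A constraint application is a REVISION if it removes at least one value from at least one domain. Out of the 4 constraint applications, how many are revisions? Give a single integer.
Constraint 1 (Y < V) on D(Y)={1,2,3,4,5} D(V)={1,2,3,4,5}: Y {1,2,3,4,5}->{1,2,3,4}; V {1,2,3,4,5}->{2,3,4,5} => REVISION
Constraint 2 (V != Y) on D(V)={2,3,4,5} D(Y)={1,2,3,4}: no change => not a revision
Constraint 3 (W + V = Y) on D(W)={1,2,3} D(V)={2,3,4,5} D(Y)={1,2,3,4}: W {1,2,3}->{1,2}; V {2,3,4,5}->{2,3}; Y {1,2,3,4}->{3,4} => REVISION
Constraint 4 (V != Y) on D(V)={2,3} D(Y)={3,4}: no change => not a revision
Total revisions = 2

Answer: 2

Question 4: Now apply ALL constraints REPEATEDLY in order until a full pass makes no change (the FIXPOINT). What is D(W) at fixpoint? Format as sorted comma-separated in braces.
Answer: {}

Derivation:
pass 0 (initial): D(W)={1,2,3}
pass 1: V {1,2,3,4,5}->{2,3}; W {1,2,3}->{1,2}; Y {1,2,3,4,5}->{3,4}
pass 2: V {2,3}->{}; W {1,2}->{}; Y {3,4}->{}
pass 3: no change
Fixpoint after 3 passes: D(W) = {}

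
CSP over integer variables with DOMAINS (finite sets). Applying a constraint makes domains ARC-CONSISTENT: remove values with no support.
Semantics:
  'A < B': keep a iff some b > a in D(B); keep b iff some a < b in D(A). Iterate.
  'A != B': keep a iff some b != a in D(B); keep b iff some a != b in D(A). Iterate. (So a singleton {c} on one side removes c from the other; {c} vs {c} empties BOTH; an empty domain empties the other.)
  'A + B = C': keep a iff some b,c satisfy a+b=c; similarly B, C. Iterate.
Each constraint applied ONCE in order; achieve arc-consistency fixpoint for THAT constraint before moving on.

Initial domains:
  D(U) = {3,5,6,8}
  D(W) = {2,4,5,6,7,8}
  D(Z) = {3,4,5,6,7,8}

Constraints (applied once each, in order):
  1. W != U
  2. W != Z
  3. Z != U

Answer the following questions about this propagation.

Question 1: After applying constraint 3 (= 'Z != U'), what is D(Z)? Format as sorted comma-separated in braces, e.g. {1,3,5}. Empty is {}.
Answer: {3,4,5,6,7,8}

Derivation:
Constraint 1 (W != U) on D(W)={2,4,5,6,7,8} D(U)={3,5,6,8}: no change
Constraint 2 (W != Z) on D(W)={2,4,5,6,7,8} D(Z)={3,4,5,6,7,8}: no change
Constraint 3 (Z != U) on D(Z)={3,4,5,6,7,8} D(U)={3,5,6,8}: no change
So after constraint 3: D(Z) = {3,4,5,6,7,8}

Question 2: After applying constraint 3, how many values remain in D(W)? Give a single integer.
Answer: 6

Derivation:
Constraint 1 (W != U) on D(W)={2,4,5,6,7,8} D(U)={3,5,6,8}: no change
Constraint 2 (W != Z) on D(W)={2,4,5,6,7,8} D(Z)={3,4,5,6,7,8}: no change
Constraint 3 (Z != U) on D(Z)={3,4,5,6,7,8} D(U)={3,5,6,8}: no change
So after constraint 3: D(W)={2,4,5,6,7,8}, size = 6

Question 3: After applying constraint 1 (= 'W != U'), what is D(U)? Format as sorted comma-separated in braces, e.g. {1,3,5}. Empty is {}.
Answer: {3,5,6,8}

Derivation:
Constraint 1 (W != U) on D(W)={2,4,5,6,7,8} D(U)={3,5,6,8}: no change
So after constraint 1: D(U) = {3,5,6,8}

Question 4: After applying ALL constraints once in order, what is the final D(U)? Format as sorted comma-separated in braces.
Answer: {3,5,6,8}

Derivation:
Constraint 1 (W != U) on D(W)={2,4,5,6,7,8} D(U)={3,5,6,8}: no change
Constraint 2 (W != Z) on D(W)={2,4,5,6,7,8} D(Z)={3,4,5,6,7,8}: no change
Constraint 3 (Z != U) on D(Z)={3,4,5,6,7,8} D(U)={3,5,6,8}: no change
So after all 3 constraints: D(U) = {3,5,6,8}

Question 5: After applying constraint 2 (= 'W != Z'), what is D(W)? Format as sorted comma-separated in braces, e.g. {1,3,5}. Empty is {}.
Answer: {2,4,5,6,7,8}

Derivation:
Constraint 1 (W != U) on D(W)={2,4,5,6,7,8} D(U)={3,5,6,8}: no change
Constraint 2 (W != Z) on D(W)={2,4,5,6,7,8} D(Z)={3,4,5,6,7,8}: no change
So after constraint 2: D(W) = {2,4,5,6,7,8}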